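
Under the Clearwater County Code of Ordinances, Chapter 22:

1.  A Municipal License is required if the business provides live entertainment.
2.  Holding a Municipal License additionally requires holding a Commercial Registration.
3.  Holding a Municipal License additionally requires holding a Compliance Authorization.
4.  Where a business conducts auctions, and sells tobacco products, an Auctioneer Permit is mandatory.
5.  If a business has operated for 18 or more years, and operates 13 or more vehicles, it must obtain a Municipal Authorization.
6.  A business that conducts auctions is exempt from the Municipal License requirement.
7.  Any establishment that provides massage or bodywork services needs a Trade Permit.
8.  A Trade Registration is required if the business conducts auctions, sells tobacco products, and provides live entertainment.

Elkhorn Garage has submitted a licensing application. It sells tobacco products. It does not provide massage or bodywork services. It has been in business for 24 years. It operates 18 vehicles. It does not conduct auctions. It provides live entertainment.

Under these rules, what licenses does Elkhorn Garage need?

1. provides live entertainment → Municipal License required.
2. Municipal License is required → Commercial Registration also required.
3. Municipal License is required → Compliance Authorization also required.
4. does not conduct auctions; sells tobacco products → Auctioneer Permit not required.
5. years in business 24 ≥ 18; vehicles 18 ≥ 13 → Municipal Authorization required.
6. does not conduct auctions → Municipal License exemption does not apply.
7. does not provide massage or bodywork services → Trade Permit not required.
8. does not conduct auctions; sells tobacco products; provides live entertainment → Trade Registration not required.

Commercial Registration, Compliance Authorization, Municipal Authorization, Municipal License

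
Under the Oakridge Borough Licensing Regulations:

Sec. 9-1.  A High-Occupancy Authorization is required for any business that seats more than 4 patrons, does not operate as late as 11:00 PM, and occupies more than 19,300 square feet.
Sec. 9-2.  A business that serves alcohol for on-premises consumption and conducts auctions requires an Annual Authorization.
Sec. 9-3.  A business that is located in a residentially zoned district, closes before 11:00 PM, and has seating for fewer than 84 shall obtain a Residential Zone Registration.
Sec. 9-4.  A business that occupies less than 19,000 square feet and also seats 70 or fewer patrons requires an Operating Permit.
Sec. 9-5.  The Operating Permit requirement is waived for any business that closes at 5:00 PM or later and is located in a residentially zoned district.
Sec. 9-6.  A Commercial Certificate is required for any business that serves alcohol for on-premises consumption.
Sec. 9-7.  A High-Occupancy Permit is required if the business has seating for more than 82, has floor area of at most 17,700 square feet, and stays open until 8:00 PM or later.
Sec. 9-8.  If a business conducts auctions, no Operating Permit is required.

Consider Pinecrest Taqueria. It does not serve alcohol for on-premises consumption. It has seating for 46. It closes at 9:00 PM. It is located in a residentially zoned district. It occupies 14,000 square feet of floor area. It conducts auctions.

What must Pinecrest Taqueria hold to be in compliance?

Residential Zone Registration

Sec. 9-1. seating 46 > 4; closes 9:00 PM, at/before 11:00 PM; floor area 14,000 square feet ≤ 19,300 square feet → High-Occupancy Authorization not required.
Sec. 9-2. does not serve alcohol for on-premises consumption; conducts auctions → Annual Authorization not required.
Sec. 9-3. is located in a residentially zoned district; closes 9:00 PM, at/before 11:00 PM; seating 46 < 84 → Residential Zone Registration required.
Sec. 9-4. floor area 14,000 square feet < 19,000 square feet; seating 46 ≤ 70 → Operating Permit required.
Sec. 9-5. closes 9:00 PM, after 5:00 PM; is located in a residentially zoned district → exempt from Operating Permit.
Sec. 9-6. does not serve alcohol for on-premises consumption → Commercial Certificate not required.
Sec. 9-7. seating 46 ≤ 82; floor area 14,000 square feet ≤ 17,700 square feet; closes 9:00 PM, after 8:00 PM → High-Occupancy Permit not required.
Sec. 9-8. conducts auctions → exempt from Operating Permit.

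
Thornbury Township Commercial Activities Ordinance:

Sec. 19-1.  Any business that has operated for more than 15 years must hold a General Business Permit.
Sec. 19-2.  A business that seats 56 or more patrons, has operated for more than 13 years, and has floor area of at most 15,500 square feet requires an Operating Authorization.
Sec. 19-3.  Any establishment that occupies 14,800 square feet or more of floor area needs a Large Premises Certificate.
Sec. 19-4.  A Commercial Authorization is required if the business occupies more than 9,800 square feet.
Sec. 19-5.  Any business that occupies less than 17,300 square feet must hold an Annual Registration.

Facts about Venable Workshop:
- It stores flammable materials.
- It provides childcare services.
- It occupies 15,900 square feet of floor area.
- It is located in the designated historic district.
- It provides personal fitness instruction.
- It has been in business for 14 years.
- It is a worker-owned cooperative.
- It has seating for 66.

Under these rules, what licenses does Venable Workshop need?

Annual Registration, Commercial Authorization, Large Premises Certificate

Sec. 19-1. years in business 14 ≤ 15 → General Business Permit not required.
Sec. 19-2. seating 66 ≥ 56; years in business 14 > 13; floor area 15,900 square feet > 15,500 square feet → Operating Authorization not required.
Sec. 19-3. floor area 15,900 square feet ≥ 14,800 square feet → Large Premises Certificate required.
Sec. 19-4. floor area 15,900 square feet > 9,800 square feet → Commercial Authorization required.
Sec. 19-5. floor area 15,900 square feet < 17,300 square feet → Annual Registration required.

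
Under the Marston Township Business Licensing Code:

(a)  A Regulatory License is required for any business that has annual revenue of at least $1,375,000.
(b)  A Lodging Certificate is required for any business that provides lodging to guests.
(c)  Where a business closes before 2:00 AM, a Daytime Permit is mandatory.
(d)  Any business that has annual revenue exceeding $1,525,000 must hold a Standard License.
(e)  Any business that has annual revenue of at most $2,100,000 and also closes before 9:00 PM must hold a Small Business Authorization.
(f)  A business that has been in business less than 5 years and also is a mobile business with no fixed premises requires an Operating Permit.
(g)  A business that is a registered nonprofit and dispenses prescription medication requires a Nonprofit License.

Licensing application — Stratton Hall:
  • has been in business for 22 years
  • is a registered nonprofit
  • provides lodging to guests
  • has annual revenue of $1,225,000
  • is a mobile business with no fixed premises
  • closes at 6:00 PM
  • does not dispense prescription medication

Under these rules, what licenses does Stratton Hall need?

(a) revenue $1,225,000 < $1,375,000 → Regulatory License not required.
(b) provides lodging to guests → Lodging Certificate required.
(c) closes 6:00 PM, at/before 2:00 AM → Daytime Permit required.
(d) revenue $1,225,000 ≤ $1,525,000 → Standard License not required.
(e) revenue $1,225,000 ≤ $2,100,000; closes 6:00 PM, at/before 9:00 PM → Small Business Authorization required.
(f) years in business 22 ≥ 5; is a mobile business with no fixed premises → Operating Permit not required.
(g) is a registered nonprofit; does not dispense prescription medication → Nonprofit License not required.

Daytime Permit, Lodging Certificate, Small Business Authorization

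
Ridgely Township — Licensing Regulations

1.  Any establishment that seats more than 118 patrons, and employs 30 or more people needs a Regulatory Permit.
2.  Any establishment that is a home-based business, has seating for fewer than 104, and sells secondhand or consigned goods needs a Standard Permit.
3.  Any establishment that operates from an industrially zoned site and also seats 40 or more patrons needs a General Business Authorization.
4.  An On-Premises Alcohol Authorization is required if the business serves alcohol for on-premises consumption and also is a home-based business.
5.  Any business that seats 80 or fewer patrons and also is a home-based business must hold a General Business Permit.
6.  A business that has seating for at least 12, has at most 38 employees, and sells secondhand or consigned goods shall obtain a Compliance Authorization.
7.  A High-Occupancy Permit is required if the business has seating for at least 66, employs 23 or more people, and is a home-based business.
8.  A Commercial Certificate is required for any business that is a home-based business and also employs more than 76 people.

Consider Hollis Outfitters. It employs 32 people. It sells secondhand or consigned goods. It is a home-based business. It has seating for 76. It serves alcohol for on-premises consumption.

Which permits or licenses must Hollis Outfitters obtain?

Compliance Authorization, General Business Permit, High-Occupancy Permit, On-Premises Alcohol Authorization, Standard Permit

1. seating 76 ≤ 118; employees 32 ≥ 30 → Regulatory Permit not required.
2. is a home-based business; seating 76 < 104; sells secondhand or consigned goods → Standard Permit required.
3. is a home-based business (not: operates from an industrially zoned site); seating 76 ≥ 40 → General Business Authorization not required.
4. serves alcohol for on-premises consumption; is a home-based business → On-Premises Alcohol Authorization required.
5. seating 76 ≤ 80; is a home-based business → General Business Permit required.
6. seating 76 ≥ 12; employees 32 ≤ 38; sells secondhand or consigned goods → Compliance Authorization required.
7. seating 76 ≥ 66; employees 32 ≥ 23; is a home-based business → High-Occupancy Permit required.
8. is a home-based business; employees 32 ≤ 76 → Commercial Certificate not required.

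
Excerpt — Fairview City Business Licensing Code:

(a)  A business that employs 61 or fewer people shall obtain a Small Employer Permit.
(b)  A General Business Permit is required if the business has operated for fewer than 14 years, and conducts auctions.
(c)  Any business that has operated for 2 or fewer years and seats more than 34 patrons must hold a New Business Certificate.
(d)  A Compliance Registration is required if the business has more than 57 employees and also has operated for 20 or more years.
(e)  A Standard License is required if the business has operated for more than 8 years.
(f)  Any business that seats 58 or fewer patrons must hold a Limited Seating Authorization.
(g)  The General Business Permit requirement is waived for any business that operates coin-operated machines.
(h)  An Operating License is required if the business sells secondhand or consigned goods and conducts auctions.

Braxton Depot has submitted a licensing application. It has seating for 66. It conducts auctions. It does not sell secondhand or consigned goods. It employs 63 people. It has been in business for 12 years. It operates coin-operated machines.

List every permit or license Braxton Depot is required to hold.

(a) employees 63 > 61 → Small Employer Permit not required.
(b) years in business 12 < 14; conducts auctions → General Business Permit required.
(c) years in business 12 > 2; seating 66 > 34 → New Business Certificate not required.
(d) employees 63 > 57; years in business 12 < 20 → Compliance Registration not required.
(e) years in business 12 > 8 → Standard License required.
(f) seating 66 > 58 → Limited Seating Authorization not required.
(g) operates coin-operated machines → exempt from General Business Permit.
(h) does not sell secondhand or consigned goods; conducts auctions → Operating License not required.

Standard License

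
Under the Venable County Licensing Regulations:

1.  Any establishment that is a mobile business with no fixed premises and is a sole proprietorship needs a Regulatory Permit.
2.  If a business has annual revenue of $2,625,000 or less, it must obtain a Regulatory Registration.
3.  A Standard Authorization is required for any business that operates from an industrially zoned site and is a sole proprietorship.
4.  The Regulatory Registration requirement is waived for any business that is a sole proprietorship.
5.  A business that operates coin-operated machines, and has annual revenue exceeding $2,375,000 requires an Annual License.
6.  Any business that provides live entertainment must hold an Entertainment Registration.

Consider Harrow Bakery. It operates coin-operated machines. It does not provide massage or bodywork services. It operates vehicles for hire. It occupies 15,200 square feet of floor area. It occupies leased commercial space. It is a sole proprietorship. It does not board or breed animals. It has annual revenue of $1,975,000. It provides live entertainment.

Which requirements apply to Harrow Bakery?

Entertainment Registration

1. occupies leased commercial space (not: is a mobile business with no fixed premises); is a sole proprietorship → Regulatory Permit not required.
2. revenue $1,975,000 ≤ $2,625,000 → Regulatory Registration required.
3. occupies leased commercial space (not: operates from an industrially zoned site); is a sole proprietorship → Standard Authorization not required.
4. is a sole proprietorship → exempt from Regulatory Registration.
5. operates coin-operated machines; revenue $1,975,000 ≤ $2,375,000 → Annual License not required.
6. provides live entertainment → Entertainment Registration required.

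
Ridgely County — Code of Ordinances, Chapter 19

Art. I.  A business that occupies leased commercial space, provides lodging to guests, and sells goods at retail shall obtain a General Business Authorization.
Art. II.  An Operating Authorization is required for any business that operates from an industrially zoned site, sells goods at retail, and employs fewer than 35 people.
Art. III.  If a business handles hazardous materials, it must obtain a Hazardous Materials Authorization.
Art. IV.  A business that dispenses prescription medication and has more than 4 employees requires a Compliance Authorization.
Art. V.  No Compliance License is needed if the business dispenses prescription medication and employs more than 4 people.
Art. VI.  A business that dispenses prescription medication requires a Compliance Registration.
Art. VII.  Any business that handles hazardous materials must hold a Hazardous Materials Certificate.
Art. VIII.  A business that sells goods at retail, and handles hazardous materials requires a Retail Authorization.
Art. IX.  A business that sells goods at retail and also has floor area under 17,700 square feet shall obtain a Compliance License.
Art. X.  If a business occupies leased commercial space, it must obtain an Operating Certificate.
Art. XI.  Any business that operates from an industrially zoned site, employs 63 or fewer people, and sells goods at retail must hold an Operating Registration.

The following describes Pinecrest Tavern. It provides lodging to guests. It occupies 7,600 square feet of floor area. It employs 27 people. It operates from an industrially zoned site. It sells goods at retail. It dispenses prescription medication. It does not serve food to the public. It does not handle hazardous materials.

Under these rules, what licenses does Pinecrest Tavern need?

Art. I. operates from an industrially zoned site (not: occupies leased commercial space); provides lodging to guests; sells goods at retail → General Business Authorization not required.
Art. II. operates from an industrially zoned site; sells goods at retail; employees 27 < 35 → Operating Authorization required.
Art. III. does not handle hazardous materials → Hazardous Materials Authorization not required.
Art. IV. dispenses prescription medication; employees 27 > 4 → Compliance Authorization required.
Art. V. dispenses prescription medication; employees 27 > 4 → exempt from Compliance License.
Art. VI. dispenses prescription medication → Compliance Registration required.
Art. VII. does not handle hazardous materials → Hazardous Materials Certificate not required.
Art. VIII. sells goods at retail; does not handle hazardous materials → Retail Authorization not required.
Art. IX. sells goods at retail; floor area 7,600 square feet < 17,700 square feet → Compliance License required.
Art. X. operates from an industrially zoned site (not: occupies leased commercial space) → Operating Certificate not required.
Art. XI. operates from an industrially zoned site; employees 27 ≤ 63; sells goods at retail → Operating Registration required.

Compliance Authorization, Compliance Registration, Operating Authorization, Operating Registration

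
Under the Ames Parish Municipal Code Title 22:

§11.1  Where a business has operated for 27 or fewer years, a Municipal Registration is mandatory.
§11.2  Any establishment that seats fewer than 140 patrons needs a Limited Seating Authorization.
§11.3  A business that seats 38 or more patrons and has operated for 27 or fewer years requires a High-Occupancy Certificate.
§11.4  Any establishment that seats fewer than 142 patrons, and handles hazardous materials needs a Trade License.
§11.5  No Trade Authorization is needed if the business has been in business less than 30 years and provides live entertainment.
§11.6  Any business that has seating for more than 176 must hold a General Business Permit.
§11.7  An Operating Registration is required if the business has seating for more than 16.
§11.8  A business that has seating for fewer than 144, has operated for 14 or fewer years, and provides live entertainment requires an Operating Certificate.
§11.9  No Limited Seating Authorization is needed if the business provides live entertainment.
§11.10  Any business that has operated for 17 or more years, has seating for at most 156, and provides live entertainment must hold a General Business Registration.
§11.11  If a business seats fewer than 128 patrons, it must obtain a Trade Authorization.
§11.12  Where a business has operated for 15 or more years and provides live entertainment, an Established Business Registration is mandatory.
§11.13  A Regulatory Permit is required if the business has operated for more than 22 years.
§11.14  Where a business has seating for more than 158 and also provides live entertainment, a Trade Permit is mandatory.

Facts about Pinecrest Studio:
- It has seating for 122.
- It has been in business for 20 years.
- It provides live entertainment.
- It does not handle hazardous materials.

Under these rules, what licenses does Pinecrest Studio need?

Established Business Registration, General Business Registration, High-Occupancy Certificate, Municipal Registration, Operating Registration

§11.1 years in business 20 ≤ 27 → Municipal Registration required.
§11.2 seating 122 < 140 → Limited Seating Authorization required.
§11.3 seating 122 ≥ 38; years in business 20 ≤ 27 → High-Occupancy Certificate required.
§11.4 seating 122 < 142; does not handle hazardous materials → Trade License not required.
§11.5 years in business 20 < 30; provides live entertainment → exempt from Trade Authorization.
§11.6 seating 122 ≤ 176 → General Business Permit not required.
§11.7 seating 122 > 16 → Operating Registration required.
§11.8 seating 122 < 144; years in business 20 > 14; provides live entertainment → Operating Certificate not required.
§11.9 provides live entertainment → exempt from Limited Seating Authorization.
§11.10 years in business 20 ≥ 17; seating 122 ≤ 156; provides live entertainment → General Business Registration required.
§11.11 seating 122 < 128 → Trade Authorization required.
§11.12 years in business 20 ≥ 15; provides live entertainment → Established Business Registration required.
§11.13 years in business 20 ≤ 22 → Regulatory Permit not required.
§11.14 seating 122 ≤ 158; provides live entertainment → Trade Permit not required.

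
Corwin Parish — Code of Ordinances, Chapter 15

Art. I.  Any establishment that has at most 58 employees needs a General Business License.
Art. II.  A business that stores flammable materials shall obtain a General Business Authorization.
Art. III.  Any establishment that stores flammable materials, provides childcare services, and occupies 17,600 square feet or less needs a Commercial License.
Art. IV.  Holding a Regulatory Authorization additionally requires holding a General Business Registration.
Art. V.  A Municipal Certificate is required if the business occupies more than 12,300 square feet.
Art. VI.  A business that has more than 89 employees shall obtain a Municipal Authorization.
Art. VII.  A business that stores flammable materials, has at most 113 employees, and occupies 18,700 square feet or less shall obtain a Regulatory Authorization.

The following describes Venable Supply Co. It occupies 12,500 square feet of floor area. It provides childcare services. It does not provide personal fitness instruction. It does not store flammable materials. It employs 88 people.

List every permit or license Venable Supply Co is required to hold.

Art. I. employees 88 > 58 → General Business License not required.
Art. II. does not store flammable materials → General Business Authorization not required.
Art. III. does not store flammable materials; provides childcare services; floor area 12,500 square feet ≤ 17,600 square feet → Commercial License not required.
Art. IV. Regulatory Authorization is not required → no effect.
Art. V. floor area 12,500 square feet > 12,300 square feet → Municipal Certificate required.
Art. VI. employees 88 ≤ 89 → Municipal Authorization not required.
Art. VII. does not store flammable materials; employees 88 ≤ 113; floor area 12,500 square feet ≤ 18,700 square feet → Regulatory Authorization not required.

Municipal Certificate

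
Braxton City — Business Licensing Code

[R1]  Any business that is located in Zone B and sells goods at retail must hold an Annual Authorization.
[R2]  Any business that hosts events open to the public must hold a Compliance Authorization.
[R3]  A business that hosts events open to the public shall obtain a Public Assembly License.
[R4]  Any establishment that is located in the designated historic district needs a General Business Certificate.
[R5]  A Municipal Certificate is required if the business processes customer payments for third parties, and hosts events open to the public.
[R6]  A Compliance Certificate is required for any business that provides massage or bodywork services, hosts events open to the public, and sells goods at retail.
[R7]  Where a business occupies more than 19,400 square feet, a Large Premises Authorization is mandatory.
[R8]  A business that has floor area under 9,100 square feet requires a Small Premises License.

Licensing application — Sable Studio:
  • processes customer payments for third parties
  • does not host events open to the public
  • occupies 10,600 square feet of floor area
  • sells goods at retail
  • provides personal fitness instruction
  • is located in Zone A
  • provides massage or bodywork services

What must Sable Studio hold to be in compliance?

None

[R1] is located in Zone A (not: is located in Zone B); sells goods at retail → Annual Authorization not required.
[R2] does not host events open to the public → Compliance Authorization not required.
[R3] does not host events open to the public → Public Assembly License not required.
[R4] is located in Zone A (not: is located in the designated historic district) → General Business Certificate not required.
[R5] processes customer payments for third parties; does not host events open to the public → Municipal Certificate not required.
[R6] provides massage or bodywork services; does not host events open to the public; sells goods at retail → Compliance Certificate not required.
[R7] floor area 10,600 square feet ≤ 19,400 square feet → Large Premises Authorization not required.
[R8] floor area 10,600 square feet ≥ 9,100 square feet → Small Premises License not required.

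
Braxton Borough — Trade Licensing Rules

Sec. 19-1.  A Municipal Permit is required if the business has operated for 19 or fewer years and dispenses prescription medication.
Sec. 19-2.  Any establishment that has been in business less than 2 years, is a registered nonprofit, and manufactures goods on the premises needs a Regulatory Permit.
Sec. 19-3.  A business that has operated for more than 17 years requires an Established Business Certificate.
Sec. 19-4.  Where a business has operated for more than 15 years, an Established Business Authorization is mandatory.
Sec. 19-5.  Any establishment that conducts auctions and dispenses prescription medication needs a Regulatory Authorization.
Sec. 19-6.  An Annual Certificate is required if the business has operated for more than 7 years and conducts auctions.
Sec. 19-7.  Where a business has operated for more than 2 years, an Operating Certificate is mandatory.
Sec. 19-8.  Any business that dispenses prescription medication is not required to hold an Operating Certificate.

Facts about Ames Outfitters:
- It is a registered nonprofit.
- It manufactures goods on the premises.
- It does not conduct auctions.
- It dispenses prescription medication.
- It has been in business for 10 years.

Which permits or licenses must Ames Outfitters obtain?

Sec. 19-1. years in business 10 ≤ 19; dispenses prescription medication → Municipal Permit required.
Sec. 19-2. years in business 10 ≥ 2; is a registered nonprofit; manufactures goods on the premises → Regulatory Permit not required.
Sec. 19-3. years in business 10 ≤ 17 → Established Business Certificate not required.
Sec. 19-4. years in business 10 ≤ 15 → Established Business Authorization not required.
Sec. 19-5. does not conduct auctions; dispenses prescription medication → Regulatory Authorization not required.
Sec. 19-6. years in business 10 > 7; does not conduct auctions → Annual Certificate not required.
Sec. 19-7. years in business 10 > 2 → Operating Certificate required.
Sec. 19-8. dispenses prescription medication → exempt from Operating Certificate.

Municipal Permit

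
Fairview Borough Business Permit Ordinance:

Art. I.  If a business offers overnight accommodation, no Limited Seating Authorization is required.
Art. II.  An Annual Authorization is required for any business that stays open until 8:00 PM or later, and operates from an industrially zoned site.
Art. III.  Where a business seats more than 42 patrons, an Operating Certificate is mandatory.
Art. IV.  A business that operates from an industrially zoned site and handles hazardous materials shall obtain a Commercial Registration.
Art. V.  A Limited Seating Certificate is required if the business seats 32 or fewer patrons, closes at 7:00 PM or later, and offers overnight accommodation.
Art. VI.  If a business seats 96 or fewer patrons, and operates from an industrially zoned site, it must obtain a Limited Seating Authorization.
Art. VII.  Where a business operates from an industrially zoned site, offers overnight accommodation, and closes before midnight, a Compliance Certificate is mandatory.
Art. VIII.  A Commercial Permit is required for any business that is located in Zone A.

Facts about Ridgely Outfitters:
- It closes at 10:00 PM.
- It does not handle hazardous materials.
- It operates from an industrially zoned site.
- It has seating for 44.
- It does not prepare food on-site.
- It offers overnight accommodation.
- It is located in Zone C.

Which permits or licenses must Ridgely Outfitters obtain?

Art. I. offers overnight accommodation → exempt from Limited Seating Authorization.
Art. II. closes 10:00 PM, after 8:00 PM; operates from an industrially zoned site → Annual Authorization required.
Art. III. seating 44 > 42 → Operating Certificate required.
Art. IV. operates from an industrially zoned site; does not handle hazardous materials → Commercial Registration not required.
Art. V. seating 44 > 32; closes 10:00 PM, after 7:00 PM; offers overnight accommodation → Limited Seating Certificate not required.
Art. VI. seating 44 ≤ 96; operates from an industrially zoned site → Limited Seating Authorization required.
Art. VII. operates from an industrially zoned site; offers overnight accommodation; closes 10:00 PM, at/before midnight → Compliance Certificate required.
Art. VIII. is located in Zone C (not: is located in Zone A) → Commercial Permit not required.

Annual Authorization, Compliance Certificate, Operating Certificate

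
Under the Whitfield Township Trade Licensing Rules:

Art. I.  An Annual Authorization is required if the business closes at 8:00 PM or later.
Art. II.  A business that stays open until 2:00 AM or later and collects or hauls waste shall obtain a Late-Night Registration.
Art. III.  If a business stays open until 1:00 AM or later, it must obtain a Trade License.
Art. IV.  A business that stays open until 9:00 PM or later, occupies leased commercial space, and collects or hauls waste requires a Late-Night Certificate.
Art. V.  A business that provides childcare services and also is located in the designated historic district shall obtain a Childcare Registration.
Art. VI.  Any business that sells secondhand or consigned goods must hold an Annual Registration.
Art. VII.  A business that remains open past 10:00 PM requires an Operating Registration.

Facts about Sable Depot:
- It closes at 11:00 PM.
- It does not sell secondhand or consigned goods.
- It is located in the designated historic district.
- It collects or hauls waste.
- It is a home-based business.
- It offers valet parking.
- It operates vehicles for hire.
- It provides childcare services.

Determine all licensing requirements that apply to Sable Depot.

Art. I. closes 11:00 PM, after 8:00 PM → Annual Authorization required.
Art. II. closes 11:00 PM, at/before 2:00 AM; collects or hauls waste → Late-Night Registration not required.
Art. III. closes 11:00 PM, at/before 1:00 AM → Trade License not required.
Art. IV. closes 11:00 PM, after 9:00 PM; is a home-based business (not: occupies leased commercial space); collects or hauls waste → Late-Night Certificate not required.
Art. V. provides childcare services; is located in the designated historic district → Childcare Registration required.
Art. VI. does not sell secondhand or consigned goods → Annual Registration not required.
Art. VII. closes 11:00 PM, after 10:00 PM → Operating Registration required.

Annual Authorization, Childcare Registration, Operating Registration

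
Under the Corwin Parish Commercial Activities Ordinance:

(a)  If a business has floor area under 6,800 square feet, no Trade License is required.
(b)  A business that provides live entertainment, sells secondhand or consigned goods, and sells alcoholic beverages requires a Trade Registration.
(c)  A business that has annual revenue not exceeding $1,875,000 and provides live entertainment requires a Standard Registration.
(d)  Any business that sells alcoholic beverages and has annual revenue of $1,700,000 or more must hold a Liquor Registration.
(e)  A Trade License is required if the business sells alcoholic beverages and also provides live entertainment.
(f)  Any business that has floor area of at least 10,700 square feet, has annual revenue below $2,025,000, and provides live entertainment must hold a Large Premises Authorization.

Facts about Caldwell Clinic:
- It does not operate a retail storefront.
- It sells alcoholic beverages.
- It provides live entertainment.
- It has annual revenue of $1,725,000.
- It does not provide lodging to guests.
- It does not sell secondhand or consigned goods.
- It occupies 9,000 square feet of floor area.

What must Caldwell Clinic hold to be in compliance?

(a) floor area 9,000 square feet ≥ 6,800 square feet → Trade License exemption does not apply.
(b) provides live entertainment; does not sell secondhand or consigned goods; sells alcoholic beverages → Trade Registration not required.
(c) revenue $1,725,000 ≤ $1,875,000; provides live entertainment → Standard Registration required.
(d) sells alcoholic beverages; revenue $1,725,000 ≥ $1,700,000 → Liquor Registration required.
(e) sells alcoholic beverages; provides live entertainment → Trade License required.
(f) floor area 9,000 square feet < 10,700 square feet; revenue $1,725,000 < $2,025,000; provides live entertainment → Large Premises Authorization not required.

Liquor Registration, Standard Registration, Trade License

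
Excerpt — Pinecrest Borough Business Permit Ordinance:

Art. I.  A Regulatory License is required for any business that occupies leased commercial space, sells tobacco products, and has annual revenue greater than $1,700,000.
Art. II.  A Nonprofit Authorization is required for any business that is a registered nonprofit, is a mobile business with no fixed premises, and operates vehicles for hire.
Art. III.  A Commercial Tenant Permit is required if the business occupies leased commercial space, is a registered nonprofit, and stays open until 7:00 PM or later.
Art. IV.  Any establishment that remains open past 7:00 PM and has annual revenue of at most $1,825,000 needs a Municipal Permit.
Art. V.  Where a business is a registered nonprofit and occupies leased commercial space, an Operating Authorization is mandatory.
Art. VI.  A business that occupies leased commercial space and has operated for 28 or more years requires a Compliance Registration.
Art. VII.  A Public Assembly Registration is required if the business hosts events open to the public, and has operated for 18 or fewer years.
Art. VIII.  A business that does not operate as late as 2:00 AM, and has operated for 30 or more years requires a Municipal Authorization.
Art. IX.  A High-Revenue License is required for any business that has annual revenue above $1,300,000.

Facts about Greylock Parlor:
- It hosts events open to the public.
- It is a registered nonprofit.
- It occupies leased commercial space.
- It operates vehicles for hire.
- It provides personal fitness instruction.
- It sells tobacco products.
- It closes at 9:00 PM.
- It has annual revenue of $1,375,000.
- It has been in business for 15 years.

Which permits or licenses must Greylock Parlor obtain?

Art. I. occupies leased commercial space; sells tobacco products; revenue $1,375,000 ≤ $1,700,000 → Regulatory License not required.
Art. II. is a registered nonprofit; occupies leased commercial space (not: is a mobile business with no fixed premises); operates vehicles for hire → Nonprofit Authorization not required.
Art. III. occupies leased commercial space; is a registered nonprofit; closes 9:00 PM, after 7:00 PM → Commercial Tenant Permit required.
Art. IV. closes 9:00 PM, after 7:00 PM; revenue $1,375,000 ≤ $1,825,000 → Municipal Permit required.
Art. V. is a registered nonprofit; occupies leased commercial space → Operating Authorization required.
Art. VI. occupies leased commercial space; years in business 15 < 28 → Compliance Registration not required.
Art. VII. hosts events open to the public; years in business 15 ≤ 18 → Public Assembly Registration required.
Art. VIII. closes 9:00 PM, at/before 2:00 AM; years in business 15 < 30 → Municipal Authorization not required.
Art. IX. revenue $1,375,000 > $1,300,000 → High-Revenue License required.

Commercial Tenant Permit, High-Revenue License, Municipal Permit, Operating Authorization, Public Assembly Registration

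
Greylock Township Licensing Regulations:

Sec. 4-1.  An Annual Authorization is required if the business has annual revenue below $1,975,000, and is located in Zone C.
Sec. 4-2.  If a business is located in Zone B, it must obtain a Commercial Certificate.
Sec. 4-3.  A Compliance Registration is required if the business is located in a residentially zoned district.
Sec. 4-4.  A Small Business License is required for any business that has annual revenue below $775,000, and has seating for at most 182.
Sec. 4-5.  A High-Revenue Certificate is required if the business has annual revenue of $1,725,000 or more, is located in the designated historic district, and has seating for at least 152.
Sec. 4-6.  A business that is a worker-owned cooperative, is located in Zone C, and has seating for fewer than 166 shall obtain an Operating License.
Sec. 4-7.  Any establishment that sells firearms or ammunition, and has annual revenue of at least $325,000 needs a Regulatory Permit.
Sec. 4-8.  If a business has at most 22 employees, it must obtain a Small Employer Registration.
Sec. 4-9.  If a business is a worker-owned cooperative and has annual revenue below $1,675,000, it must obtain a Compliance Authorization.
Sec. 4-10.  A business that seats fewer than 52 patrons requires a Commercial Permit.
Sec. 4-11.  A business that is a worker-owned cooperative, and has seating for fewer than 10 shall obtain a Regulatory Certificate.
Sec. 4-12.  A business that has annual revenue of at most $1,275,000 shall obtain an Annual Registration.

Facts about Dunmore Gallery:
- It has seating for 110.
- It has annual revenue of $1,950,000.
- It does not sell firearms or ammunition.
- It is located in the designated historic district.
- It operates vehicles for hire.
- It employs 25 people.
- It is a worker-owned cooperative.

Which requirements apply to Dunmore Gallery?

Sec. 4-1. revenue $1,950,000 < $1,975,000; is located in the designated historic district (not: is located in Zone C) → Annual Authorization not required.
Sec. 4-2. is located in the designated historic district (not: is located in Zone B) → Commercial Certificate not required.
Sec. 4-3. is located in the designated historic district (not: is located in a residentially zoned district) → Compliance Registration not required.
Sec. 4-4. revenue $1,950,000 ≥ $775,000; seating 110 ≤ 182 → Small Business License not required.
Sec. 4-5. revenue $1,950,000 ≥ $1,725,000; is located in the designated historic district; seating 110 < 152 → High-Revenue Certificate not required.
Sec. 4-6. is a worker-owned cooperative; is located in the designated historic district (not: is located in Zone C); seating 110 < 166 → Operating License not required.
Sec. 4-7. does not sell firearms or ammunition; revenue $1,950,000 ≥ $325,000 → Regulatory Permit not required.
Sec. 4-8. employees 25 > 22 → Small Employer Registration not required.
Sec. 4-9. is a worker-owned cooperative; revenue $1,950,000 ≥ $1,675,000 → Compliance Authorization not required.
Sec. 4-10. seating 110 ≥ 52 → Commercial Permit not required.
Sec. 4-11. is a worker-owned cooperative; seating 110 ≥ 10 → Regulatory Certificate not required.
Sec. 4-12. revenue $1,950,000 > $1,275,000 → Annual Registration not required.

None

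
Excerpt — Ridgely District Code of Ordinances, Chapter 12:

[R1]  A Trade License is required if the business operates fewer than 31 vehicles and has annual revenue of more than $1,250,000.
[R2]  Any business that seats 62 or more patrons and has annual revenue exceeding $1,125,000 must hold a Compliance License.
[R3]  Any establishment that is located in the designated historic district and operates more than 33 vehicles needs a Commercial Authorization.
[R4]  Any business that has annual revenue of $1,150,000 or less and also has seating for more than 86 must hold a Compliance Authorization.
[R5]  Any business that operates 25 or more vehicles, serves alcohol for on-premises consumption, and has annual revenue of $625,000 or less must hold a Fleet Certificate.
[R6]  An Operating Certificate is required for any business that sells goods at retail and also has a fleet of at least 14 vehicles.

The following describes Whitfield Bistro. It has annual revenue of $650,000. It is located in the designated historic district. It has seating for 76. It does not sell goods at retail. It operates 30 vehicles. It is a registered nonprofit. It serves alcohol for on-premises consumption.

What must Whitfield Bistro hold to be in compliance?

[R1] vehicles 30 < 31; revenue $650,000 ≤ $1,250,000 → Trade License not required.
[R2] seating 76 ≥ 62; revenue $650,000 ≤ $1,125,000 → Compliance License not required.
[R3] is located in the designated historic district; vehicles 30 ≤ 33 → Commercial Authorization not required.
[R4] revenue $650,000 ≤ $1,150,000; seating 76 ≤ 86 → Compliance Authorization not required.
[R5] vehicles 30 ≥ 25; serves alcohol for on-premises consumption; revenue $650,000 > $625,000 → Fleet Certificate not required.
[R6] does not sell goods at retail; vehicles 30 ≥ 14 → Operating Certificate not required.

None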